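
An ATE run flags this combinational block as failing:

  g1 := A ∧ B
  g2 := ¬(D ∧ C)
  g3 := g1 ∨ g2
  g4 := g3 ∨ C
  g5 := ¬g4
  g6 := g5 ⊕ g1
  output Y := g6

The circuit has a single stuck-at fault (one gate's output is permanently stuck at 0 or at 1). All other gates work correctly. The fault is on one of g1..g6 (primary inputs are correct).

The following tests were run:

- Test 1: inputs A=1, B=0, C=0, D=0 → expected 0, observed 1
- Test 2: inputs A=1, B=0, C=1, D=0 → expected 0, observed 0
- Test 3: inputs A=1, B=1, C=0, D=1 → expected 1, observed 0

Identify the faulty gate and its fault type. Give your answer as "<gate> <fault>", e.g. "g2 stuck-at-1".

g3 stuck-at-0

Fault-free values for test 1 (A=1, B=0, C=0, D=0): g1=0, g2=1, g3=1, g4=1, g5=0, g6=0, giving Y=0. Observed 1.
Test 1: faults giving observed 1 are {g1 stuck-at-1, g2 stuck-at-0, g3 stuck-at-0, g4 stuck-at-0, g5 stuck-at-1, g6 stuck-at-1}.
Test 2 (A=1, B=0, C=1, D=0): fault-free g1=0, g2=1, g3=1, g4=1, g5=0, g6=0 → 0; observed 0. Eliminates g1 stuck-at-1, g4 stuck-at-0, g5 stuck-at-1, g6 stuck-at-1.
Test 3 (A=1, B=1, C=0, D=1): fault-free g1=1, g2=1, g3=1, g4=1, g5=0, g6=1 → 1; observed 0. Eliminates g2 stuck-at-0.
Only g3 stuck-at-0 is consistent with every test.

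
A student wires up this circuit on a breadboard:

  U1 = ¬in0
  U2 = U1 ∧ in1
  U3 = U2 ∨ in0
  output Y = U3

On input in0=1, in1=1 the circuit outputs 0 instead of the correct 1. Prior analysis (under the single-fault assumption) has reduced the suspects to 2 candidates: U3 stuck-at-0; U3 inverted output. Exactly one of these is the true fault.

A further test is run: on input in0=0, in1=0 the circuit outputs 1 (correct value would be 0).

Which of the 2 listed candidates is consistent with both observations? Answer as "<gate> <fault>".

U3 inverted output

Evaluate each candidate on input in0=0, in1=0:
  U3 stuck-at-0: U1=1, U2=0, U3=0 [stuck-at-0] → 0 — eliminated
  U3 inverted output: U1=1, U2=0, U3=1 [inverted output] → 1 — matches
Only U3 inverted output reproduces the observed 1.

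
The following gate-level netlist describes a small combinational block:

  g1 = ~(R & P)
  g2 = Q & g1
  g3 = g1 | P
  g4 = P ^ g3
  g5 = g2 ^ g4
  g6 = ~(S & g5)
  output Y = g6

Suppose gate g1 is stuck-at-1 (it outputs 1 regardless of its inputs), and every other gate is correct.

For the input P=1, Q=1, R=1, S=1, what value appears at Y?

0

Propagate with g1 forced: g1=1 [stuck-at-1], g2=1, g3=1, g4=0, g5=1, g6=0.
So Y = 0. (Without the fault it would be 1.)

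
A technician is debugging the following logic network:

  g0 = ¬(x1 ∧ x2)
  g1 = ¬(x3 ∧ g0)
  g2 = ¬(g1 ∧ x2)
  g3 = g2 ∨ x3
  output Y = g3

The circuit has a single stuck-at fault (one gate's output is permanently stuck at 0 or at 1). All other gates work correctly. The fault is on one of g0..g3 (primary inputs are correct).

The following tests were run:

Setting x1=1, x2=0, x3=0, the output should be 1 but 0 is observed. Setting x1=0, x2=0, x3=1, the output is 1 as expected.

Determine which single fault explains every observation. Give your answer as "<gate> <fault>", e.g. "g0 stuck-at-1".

Fault-free values for test 1 (x1=1, x2=0, x3=0): g0=1, g1=1, g2=1, g3=1, giving Y=1. Observed 0.
Test 1: faults giving observed 0 are {g2 stuck-at-0, g3 stuck-at-0}.
Test 2 (x1=0, x2=0, x3=1): fault-free g0=1, g1=0, g2=1, g3=1 → 1; observed 1. Eliminates g3 stuck-at-0.
Only g2 stuck-at-0 is consistent with every test.

g2 stuck-at-0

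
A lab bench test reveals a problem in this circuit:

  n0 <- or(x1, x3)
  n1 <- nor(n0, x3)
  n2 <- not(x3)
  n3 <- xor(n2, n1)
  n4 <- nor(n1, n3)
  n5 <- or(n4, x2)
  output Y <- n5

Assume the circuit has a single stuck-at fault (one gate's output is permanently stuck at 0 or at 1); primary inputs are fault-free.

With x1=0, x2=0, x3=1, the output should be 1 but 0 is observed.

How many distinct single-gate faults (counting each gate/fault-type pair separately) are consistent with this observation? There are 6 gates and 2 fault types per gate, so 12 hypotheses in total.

Fault-free: n0=1, n1=0, n2=0, n3=0, n4=1, n5=1 → 1. Observed 0.
  n0 stuck-at-0: output 1 ✗
  n0 stuck-at-1: output 1 ✗
  n1 stuck-at-0: output 1 ✗
  n1 stuck-at-1: output 0 ✓
  n2 stuck-at-0: output 1 ✗
  n2 stuck-at-1: output 0 ✓
  n3 stuck-at-0: output 1 ✗
  n3 stuck-at-1: output 0 ✓
  n4 stuck-at-0: output 0 ✓
  n4 stuck-at-1: output 1 ✗
  n5 stuck-at-0: output 0 ✓
  n5 stuck-at-1: output 1 ✗
Consistent faults: {n1 stuck-at-1, n2 stuck-at-1, n3 stuck-at-1, n4 stuck-at-0, n5 stuck-at-0} — 5 in all.

5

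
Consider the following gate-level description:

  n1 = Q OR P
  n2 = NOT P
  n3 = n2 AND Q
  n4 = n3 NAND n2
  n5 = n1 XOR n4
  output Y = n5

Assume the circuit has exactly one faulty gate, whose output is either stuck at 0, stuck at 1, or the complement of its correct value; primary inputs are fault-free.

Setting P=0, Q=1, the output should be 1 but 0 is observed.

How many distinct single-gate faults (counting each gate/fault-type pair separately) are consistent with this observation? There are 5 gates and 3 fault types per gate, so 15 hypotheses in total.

Fault-free: n1=1, n2=1, n3=1, n4=0, n5=1 → 1. Observed 0.
  n1: stuck-at-0, inverted output ✓; others ✗
  n2: stuck-at-0, inverted output ✓; others ✗
  n3: stuck-at-0, inverted output ✓; others ✗
  n4: stuck-at-1, inverted output ✓; others ✗
  n5: stuck-at-0, inverted output ✓; others ✗
Consistent faults: {n1 stuck-at-0, n1 inverted output, n2 stuck-at-0, n2 inverted output, n3 stuck-at-0, n3 inverted output, n4 stuck-at-1, n4 inverted output, n5 stuck-at-0, n5 inverted output} — 10 in all.

10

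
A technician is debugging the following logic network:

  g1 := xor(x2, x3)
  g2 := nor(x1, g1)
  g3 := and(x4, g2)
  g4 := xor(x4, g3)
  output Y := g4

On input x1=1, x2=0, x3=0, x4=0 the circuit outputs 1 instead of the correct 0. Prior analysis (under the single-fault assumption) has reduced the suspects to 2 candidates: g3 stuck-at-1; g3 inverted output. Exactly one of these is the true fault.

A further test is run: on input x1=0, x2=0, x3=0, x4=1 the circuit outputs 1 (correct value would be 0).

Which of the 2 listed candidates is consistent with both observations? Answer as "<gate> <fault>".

Evaluate each candidate on input x1=0, x2=0, x3=0, x4=1:
  g3 stuck-at-1: g1=0, g2=1, g3=1 [stuck-at-1], g4=0 → 0 — eliminated
  g3 inverted output: g1=0, g2=1, g3=0 [inverted output], g4=1 → 1 — matches
Only g3 inverted output reproduces the observed 1.

g3 inverted output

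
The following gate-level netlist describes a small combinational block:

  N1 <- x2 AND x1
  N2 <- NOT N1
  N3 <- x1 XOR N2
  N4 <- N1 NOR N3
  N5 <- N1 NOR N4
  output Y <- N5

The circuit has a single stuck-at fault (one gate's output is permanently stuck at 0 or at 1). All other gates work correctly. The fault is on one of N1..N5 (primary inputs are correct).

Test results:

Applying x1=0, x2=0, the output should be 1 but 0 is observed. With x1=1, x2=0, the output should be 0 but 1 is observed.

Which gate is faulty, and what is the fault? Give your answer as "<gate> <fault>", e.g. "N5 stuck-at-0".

N2 stuck-at-0

Fault-free values for test 1 (x1=0, x2=0): N1=0, N2=1, N3=1, N4=0, N5=1, giving Y=1. Observed 0.
Test 1: faults giving observed 0 are {N1 stuck-at-1, N2 stuck-at-0, N3 stuck-at-0, N4 stuck-at-1, N5 stuck-at-0}.
Test 2 (x1=1, x2=0): fault-free N1=0, N2=1, N3=0, N4=1, N5=0 → 0; observed 1. Eliminates N1 stuck-at-1, N3 stuck-at-0, N4 stuck-at-1, N5 stuck-at-0.
Only N2 stuck-at-0 is consistent with every test.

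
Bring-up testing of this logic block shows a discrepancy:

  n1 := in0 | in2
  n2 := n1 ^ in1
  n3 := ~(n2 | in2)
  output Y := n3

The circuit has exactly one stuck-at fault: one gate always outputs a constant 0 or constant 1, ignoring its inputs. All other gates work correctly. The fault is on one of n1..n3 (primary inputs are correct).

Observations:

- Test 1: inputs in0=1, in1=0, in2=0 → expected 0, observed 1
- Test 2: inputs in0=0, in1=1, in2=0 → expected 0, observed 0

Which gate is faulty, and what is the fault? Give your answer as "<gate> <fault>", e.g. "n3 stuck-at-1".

n1 stuck-at-0

Fault-free values for test 1 (in0=1, in1=0, in2=0): n1=1, n2=1, n3=0, giving Y=0. Observed 1.
Test 1: faults giving observed 1 are {n1 stuck-at-0, n2 stuck-at-0, n3 stuck-at-1}.
Test 2 (in0=0, in1=1, in2=0): fault-free n1=0, n2=1, n3=0 → 0; observed 0. Eliminates n2 stuck-at-0, n3 stuck-at-1.
Only n1 stuck-at-0 is consistent with every test.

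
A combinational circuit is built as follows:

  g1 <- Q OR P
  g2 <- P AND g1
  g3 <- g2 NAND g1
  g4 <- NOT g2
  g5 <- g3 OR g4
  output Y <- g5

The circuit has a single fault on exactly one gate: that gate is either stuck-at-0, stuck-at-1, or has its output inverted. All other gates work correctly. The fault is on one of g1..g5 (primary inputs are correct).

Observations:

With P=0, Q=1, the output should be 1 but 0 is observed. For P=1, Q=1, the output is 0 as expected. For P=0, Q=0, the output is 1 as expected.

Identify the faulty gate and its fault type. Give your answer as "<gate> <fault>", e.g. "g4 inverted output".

g2 stuck-at-1

Fault-free values for test 1 (P=0, Q=1): g1=1, g2=0, g3=1, g4=1, g5=1, giving Y=1. Observed 0.
Test 1: faults giving observed 0 are {g2 stuck-at-1, g2 inverted output, g5 stuck-at-0, g5 inverted output}.
Test 2 (P=1, Q=1): fault-free g1=1, g2=1, g3=0, g4=0, g5=0 → 0; observed 0. Eliminates g2 inverted output, g5 inverted output.
Test 3 (P=0, Q=0): fault-free g1=0, g2=0, g3=1, g4=1, g5=1 → 1; observed 1. Eliminates g5 stuck-at-0.
Only g2 stuck-at-1 is consistent with every test.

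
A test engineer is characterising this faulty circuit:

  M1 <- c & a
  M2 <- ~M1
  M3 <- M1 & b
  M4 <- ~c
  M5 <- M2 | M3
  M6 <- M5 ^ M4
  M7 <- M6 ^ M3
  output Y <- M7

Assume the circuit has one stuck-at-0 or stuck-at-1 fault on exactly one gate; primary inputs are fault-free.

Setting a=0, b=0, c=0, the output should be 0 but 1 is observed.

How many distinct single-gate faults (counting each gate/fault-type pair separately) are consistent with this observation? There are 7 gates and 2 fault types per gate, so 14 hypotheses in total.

7

Fault-free: M1=0, M2=1, M3=0, M4=1, M5=1, M6=0, M7=0 → 0. Observed 1.
  M1 stuck-at-0: output 0 ✗
  M1 stuck-at-1: output 1 ✓
  M2 stuck-at-0: output 1 ✓
  M2 stuck-at-1: output 0 ✗
  M3 stuck-at-0: output 0 ✗
  M3 stuck-at-1: output 1 ✓
  M4 stuck-at-0: output 1 ✓
  M4 stuck-at-1: output 0 ✗
  M5 stuck-at-0: output 1 ✓
  M5 stuck-at-1: output 0 ✗
  M6 stuck-at-0: output 0 ✗
  M6 stuck-at-1: output 1 ✓
  M7 stuck-at-0: output 0 ✗
  M7 stuck-at-1: output 1 ✓
Consistent faults: {M1 stuck-at-1, M2 stuck-at-0, M3 stuck-at-1, M4 stuck-at-0, M5 stuck-at-0, M6 stuck-at-1, M7 stuck-at-1} — 7 in all.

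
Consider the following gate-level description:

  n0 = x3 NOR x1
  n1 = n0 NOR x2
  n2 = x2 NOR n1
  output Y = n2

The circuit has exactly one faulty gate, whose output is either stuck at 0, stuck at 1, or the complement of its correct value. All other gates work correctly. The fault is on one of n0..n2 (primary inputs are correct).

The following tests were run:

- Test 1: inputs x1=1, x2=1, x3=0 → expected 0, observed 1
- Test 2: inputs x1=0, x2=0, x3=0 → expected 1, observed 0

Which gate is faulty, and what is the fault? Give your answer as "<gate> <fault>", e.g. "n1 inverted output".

Fault-free values for test 1 (x1=1, x2=1, x3=0): n0=0, n1=0, n2=0, giving Y=0. Observed 1.
Test 1: faults giving observed 1 are {n2 stuck-at-1, n2 inverted output}.
Test 2 (x1=0, x2=0, x3=0): fault-free n0=1, n1=0, n2=1 → 1; observed 0. Eliminates n2 stuck-at-1.
Only n2 inverted output is consistent with every test.

n2 inverted output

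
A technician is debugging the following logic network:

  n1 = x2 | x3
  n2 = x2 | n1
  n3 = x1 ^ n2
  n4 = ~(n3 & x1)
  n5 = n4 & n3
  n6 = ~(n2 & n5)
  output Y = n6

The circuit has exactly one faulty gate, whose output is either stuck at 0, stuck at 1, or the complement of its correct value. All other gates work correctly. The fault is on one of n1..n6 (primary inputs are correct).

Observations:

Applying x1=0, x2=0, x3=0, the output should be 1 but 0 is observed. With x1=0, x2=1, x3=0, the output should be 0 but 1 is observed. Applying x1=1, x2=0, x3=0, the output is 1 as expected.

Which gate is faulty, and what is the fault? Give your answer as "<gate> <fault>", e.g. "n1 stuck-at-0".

n2 inverted output

Fault-free values for test 1 (x1=0, x2=0, x3=0): n1=0, n2=0, n3=0, n4=1, n5=0, n6=1, giving Y=1. Observed 0.
Test 1: faults giving observed 0 are {n1 stuck-at-1, n1 inverted output, n2 stuck-at-1, n2 inverted output, n6 stuck-at-0, n6 inverted output}.
Test 2 (x1=0, x2=1, x3=0): fault-free n1=1, n2=1, n3=1, n4=1, n5=1, n6=0 → 0; observed 1. Eliminates n1 stuck-at-1, n1 inverted output, n2 stuck-at-1, n6 stuck-at-0.
Test 3 (x1=1, x2=0, x3=0): fault-free n1=0, n2=0, n3=1, n4=0, n5=0, n6=1 → 1; observed 1. Eliminates n6 inverted output.
Only n2 inverted output is consistent with every test.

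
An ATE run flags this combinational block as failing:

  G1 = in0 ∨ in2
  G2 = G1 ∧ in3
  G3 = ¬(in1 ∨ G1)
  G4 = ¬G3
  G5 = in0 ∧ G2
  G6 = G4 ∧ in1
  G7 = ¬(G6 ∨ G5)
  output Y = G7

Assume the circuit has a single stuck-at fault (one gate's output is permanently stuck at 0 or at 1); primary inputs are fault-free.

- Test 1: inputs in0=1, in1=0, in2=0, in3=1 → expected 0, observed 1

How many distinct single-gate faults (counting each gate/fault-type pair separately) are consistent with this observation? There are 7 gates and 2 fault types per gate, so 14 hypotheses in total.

4

Fault-free: G1=1, G2=1, G3=0, G4=1, G5=1, G6=0, G7=0 → 0. Observed 1.
  G1 stuck-at-0: output 1 ✓
  G1 stuck-at-1: output 0 ✗
  G2 stuck-at-0: output 1 ✓
  G2 stuck-at-1: output 0 ✗
  G3 stuck-at-0: output 0 ✗
  G3 stuck-at-1: output 0 ✗
  G4 stuck-at-0: output 0 ✗
  G4 stuck-at-1: output 0 ✗
  G5 stuck-at-0: output 1 ✓
  G5 stuck-at-1: output 0 ✗
  G6 stuck-at-0: output 0 ✗
  G6 stuck-at-1: output 0 ✗
  G7 stuck-at-0: output 0 ✗
  G7 stuck-at-1: output 1 ✓
Consistent faults: {G1 stuck-at-0, G2 stuck-at-0, G5 stuck-at-0, G7 stuck-at-1} — 4 in all.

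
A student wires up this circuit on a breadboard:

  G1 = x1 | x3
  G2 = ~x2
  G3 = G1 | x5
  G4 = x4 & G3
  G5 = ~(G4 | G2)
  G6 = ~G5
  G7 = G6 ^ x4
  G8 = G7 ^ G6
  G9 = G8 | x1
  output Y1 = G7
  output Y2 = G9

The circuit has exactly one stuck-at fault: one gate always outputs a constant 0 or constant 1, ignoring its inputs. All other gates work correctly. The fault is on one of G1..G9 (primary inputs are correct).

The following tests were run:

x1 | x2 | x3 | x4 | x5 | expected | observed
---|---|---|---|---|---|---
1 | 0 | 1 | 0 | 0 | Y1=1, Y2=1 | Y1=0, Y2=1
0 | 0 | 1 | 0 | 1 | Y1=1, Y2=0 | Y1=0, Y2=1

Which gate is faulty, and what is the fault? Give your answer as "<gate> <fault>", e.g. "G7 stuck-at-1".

Fault-free values for test 1 (x1=1, x2=0, x3=1, x4=0, x5=0): G1=1, G2=1, G3=1, G4=0, G5=0, G6=1, G7=1, G8=0, G9=1, giving Y1=1, Y2=1. Observed Y1=0, Y2=1.
Test 1: faults giving observed Y1=0, Y2=1 are {G2 stuck-at-0, G5 stuck-at-1, G6 stuck-at-0, G7 stuck-at-0}.
Test 2 (x1=0, x2=0, x3=1, x4=0, x5=1): fault-free G1=1, G2=1, G3=1, G4=0, G5=0, G6=1, G7=1, G8=0, G9=0 → Y1=1, Y2=0; observed Y1=0, Y2=1. Eliminates G2 stuck-at-0, G5 stuck-at-1, G6 stuck-at-0.
Only G7 stuck-at-0 is consistent with every test.

G7 stuck-at-0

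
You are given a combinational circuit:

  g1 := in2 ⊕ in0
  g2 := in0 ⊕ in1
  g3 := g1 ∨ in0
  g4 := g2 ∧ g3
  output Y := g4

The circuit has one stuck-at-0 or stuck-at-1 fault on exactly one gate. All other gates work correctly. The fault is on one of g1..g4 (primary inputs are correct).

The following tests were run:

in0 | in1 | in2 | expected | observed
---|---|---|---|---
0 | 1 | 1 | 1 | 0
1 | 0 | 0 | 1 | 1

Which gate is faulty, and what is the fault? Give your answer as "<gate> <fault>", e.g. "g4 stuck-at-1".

g1 stuck-at-0

Fault-free values for test 1 (in0=0, in1=1, in2=1): g1=1, g2=1, g3=1, g4=1, giving Y=1. Observed 0.
Test 1: faults giving observed 0 are {g1 stuck-at-0, g2 stuck-at-0, g3 stuck-at-0, g4 stuck-at-0}.
Test 2 (in0=1, in1=0, in2=0): fault-free g1=1, g2=1, g3=1, g4=1 → 1; observed 1. Eliminates g2 stuck-at-0, g3 stuck-at-0, g4 stuck-at-0.
Only g1 stuck-at-0 is consistent with every test.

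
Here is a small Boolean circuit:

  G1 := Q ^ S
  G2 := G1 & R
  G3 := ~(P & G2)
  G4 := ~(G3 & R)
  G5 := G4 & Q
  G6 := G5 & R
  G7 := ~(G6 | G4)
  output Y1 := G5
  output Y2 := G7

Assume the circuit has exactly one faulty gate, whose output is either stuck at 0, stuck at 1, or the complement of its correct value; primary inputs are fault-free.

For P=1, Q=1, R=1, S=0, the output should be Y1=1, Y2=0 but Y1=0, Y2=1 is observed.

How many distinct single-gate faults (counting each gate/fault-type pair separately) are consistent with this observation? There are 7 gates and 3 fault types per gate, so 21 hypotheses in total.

Fault-free: G1=1, G2=1, G3=0, G4=1, G5=1, G6=1, G7=0 → Y1=1, Y2=0. Observed Y1=0, Y2=1.
  G1: stuck-at-0, inverted output ✓; others ✗
  G2: stuck-at-0, inverted output ✓; others ✗
  G3: stuck-at-1, inverted output ✓; others ✗
  G4: stuck-at-0, inverted output ✓; others ✗
  G5: none of the 3 fault types match ✗
  G6: none of the 3 fault types match ✗
  G7: none of the 3 fault types match ✗
Consistent faults: {G1 stuck-at-0, G1 inverted output, G2 stuck-at-0, G2 inverted output, G3 stuck-at-1, G3 inverted output, G4 stuck-at-0, G4 inverted output} — 8 in all.

8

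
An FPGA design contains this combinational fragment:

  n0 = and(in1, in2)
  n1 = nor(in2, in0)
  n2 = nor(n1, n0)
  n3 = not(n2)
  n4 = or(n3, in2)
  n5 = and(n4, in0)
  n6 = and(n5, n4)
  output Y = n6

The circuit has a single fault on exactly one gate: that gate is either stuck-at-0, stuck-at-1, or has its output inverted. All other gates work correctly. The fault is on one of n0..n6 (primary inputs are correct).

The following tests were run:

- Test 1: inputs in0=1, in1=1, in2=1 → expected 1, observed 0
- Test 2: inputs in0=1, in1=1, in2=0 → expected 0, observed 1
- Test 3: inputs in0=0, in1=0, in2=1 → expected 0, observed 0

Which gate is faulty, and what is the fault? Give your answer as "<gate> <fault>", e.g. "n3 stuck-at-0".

n4 inverted output

Fault-free values for test 1 (in0=1, in1=1, in2=1): n0=1, n1=0, n2=0, n3=1, n4=1, n5=1, n6=1, giving Y=1. Observed 0.
Test 1: faults giving observed 0 are {n4 stuck-at-0, n4 inverted output, n5 stuck-at-0, n5 inverted output, n6 stuck-at-0, n6 inverted output}.
Test 2 (in0=1, in1=1, in2=0): fault-free n0=0, n1=0, n2=1, n3=0, n4=0, n5=0, n6=0 → 0; observed 1. Eliminates n4 stuck-at-0, n5 stuck-at-0, n5 inverted output, n6 stuck-at-0.
Test 3 (in0=0, in1=0, in2=1): fault-free n0=0, n1=0, n2=1, n3=0, n4=1, n5=0, n6=0 → 0; observed 0. Eliminates n6 inverted output.
Only n4 inverted output is consistent with every test.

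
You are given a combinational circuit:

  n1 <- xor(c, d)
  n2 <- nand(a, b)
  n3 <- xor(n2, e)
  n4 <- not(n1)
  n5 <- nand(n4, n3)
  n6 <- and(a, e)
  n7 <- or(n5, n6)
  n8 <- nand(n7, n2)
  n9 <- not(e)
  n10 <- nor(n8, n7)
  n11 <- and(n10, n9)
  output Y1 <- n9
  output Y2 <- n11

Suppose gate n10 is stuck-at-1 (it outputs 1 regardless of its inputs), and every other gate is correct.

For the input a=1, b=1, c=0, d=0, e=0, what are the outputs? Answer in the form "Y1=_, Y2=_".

Y1=1, Y2=1

Propagate with n10 forced: n1=0, n2=0, n3=0, n4=1, n5=1, n6=0, n7=1, n8=1, n9=1, n10=1 [stuck-at-1], n11=1.
So the outputs are Y1=1, Y2=1. (Without the fault they would be Y1=1, Y2=0.)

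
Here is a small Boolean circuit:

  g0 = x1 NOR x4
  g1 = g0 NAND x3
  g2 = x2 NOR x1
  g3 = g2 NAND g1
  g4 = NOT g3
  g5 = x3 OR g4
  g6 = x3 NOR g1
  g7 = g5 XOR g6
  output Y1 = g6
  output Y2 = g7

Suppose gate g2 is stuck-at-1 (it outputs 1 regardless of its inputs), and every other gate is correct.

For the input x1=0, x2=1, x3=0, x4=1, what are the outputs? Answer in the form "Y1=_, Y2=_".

Propagate with g2 forced: g0=0, g1=1, g2=1 [stuck-at-1], g3=0, g4=1, g5=1, g6=0, g7=1.
So the outputs are Y1=0, Y2=1. (Without the fault they would be Y1=0, Y2=0.)

Y1=0, Y2=1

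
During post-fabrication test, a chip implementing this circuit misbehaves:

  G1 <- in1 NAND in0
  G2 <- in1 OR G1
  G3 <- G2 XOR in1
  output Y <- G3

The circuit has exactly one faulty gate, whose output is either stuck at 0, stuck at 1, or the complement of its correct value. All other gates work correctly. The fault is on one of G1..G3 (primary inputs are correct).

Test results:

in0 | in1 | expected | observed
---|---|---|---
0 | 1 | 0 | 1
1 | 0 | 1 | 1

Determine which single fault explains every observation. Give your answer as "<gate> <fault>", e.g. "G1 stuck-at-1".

Fault-free values for test 1 (in0=0, in1=1): G1=1, G2=1, G3=0, giving Y=0. Observed 1.
Test 1: faults giving observed 1 are {G2 stuck-at-0, G2 inverted output, G3 stuck-at-1, G3 inverted output}.
Test 2 (in0=1, in1=0): fault-free G1=1, G2=1, G3=1 → 1; observed 1. Eliminates G2 stuck-at-0, G2 inverted output, G3 inverted output.
Only G3 stuck-at-1 is consistent with every test.

G3 stuck-at-1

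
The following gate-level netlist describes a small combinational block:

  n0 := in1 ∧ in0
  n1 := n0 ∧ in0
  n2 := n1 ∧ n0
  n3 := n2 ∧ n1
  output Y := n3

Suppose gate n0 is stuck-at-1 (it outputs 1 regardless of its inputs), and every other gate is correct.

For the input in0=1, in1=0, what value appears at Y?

1

Propagate with n0 forced: n0=1 [stuck-at-1], n1=1, n2=1, n3=1.
So Y = 1. (Without the fault it would be 0.)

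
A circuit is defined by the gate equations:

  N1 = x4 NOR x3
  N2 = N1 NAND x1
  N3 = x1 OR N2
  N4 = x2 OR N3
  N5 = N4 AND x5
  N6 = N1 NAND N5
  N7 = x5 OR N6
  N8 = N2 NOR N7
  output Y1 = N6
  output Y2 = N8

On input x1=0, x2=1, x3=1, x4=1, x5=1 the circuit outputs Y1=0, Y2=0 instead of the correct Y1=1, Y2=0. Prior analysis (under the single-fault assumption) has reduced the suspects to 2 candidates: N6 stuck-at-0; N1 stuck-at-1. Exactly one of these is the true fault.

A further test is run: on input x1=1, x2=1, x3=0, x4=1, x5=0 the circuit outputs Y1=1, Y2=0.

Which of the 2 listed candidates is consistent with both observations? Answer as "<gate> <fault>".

N1 stuck-at-1

Evaluate each candidate on input x1=1, x2=1, x3=0, x4=1, x5=0:
  N6 stuck-at-0: N1=0, N2=1, N3=1, N4=1, N5=0, N6=0 [stuck-at-0], N7=0, N8=0 → Y1=0, Y2=0 — eliminated
  N1 stuck-at-1: N1=1 [stuck-at-1], N2=0, N3=1, N4=1, N5=0, N6=1, N7=1, N8=0 → Y1=1, Y2=0 — matches
Only N1 stuck-at-1 reproduces the observed Y1=1, Y2=0.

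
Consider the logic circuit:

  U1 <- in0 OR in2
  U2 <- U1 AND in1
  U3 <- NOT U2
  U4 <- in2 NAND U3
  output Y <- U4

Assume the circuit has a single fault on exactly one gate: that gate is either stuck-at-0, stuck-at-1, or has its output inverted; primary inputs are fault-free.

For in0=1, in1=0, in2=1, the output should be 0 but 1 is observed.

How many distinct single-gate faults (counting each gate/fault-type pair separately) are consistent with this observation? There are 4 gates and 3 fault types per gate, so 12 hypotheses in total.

Fault-free: U1=1, U2=0, U3=1, U4=0 → 0. Observed 1.
  U1 stuck-at-0: output 0 ✗
  U1 stuck-at-1: output 0 ✗
  U1 inverted output: output 0 ✗
  U2 stuck-at-0: output 0 ✗
  U2 stuck-at-1: output 1 ✓
  U2 inverted output: output 1 ✓
  U3 stuck-at-0: output 1 ✓
  U3 stuck-at-1: output 0 ✗
  U3 inverted output: output 1 ✓
  U4 stuck-at-0: output 0 ✗
  U4 stuck-at-1: output 1 ✓
  U4 inverted output: output 1 ✓
Consistent faults: {U2 stuck-at-1, U2 inverted output, U3 stuck-at-0, U3 inverted output, U4 stuck-at-1, U4 inverted output} — 6 in all.

6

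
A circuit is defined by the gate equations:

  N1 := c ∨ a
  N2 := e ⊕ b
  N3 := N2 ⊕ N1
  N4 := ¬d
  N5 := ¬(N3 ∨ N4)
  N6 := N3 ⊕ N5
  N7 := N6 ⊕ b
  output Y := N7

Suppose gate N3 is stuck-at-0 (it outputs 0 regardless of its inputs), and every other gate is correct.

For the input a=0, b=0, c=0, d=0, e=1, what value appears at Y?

Propagate with N3 forced: N1=0, N2=1, N3=0 [stuck-at-0], N4=1, N5=0, N6=0, N7=0.
So Y = 0. (Without the fault it would be 1.)

0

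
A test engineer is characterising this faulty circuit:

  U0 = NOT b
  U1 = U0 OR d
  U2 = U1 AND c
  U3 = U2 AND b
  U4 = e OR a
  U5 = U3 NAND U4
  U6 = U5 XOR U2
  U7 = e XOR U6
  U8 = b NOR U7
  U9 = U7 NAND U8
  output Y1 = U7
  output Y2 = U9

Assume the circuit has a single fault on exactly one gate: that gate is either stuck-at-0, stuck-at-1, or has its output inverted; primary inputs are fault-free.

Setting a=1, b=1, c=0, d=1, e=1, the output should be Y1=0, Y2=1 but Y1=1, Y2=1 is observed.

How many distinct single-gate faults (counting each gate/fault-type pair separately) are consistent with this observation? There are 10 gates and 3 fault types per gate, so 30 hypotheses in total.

8

Fault-free: U0=0, U1=1, U2=0, U3=0, U4=1, U5=1, U6=1, U7=0, U8=0, U9=1 → Y1=0, Y2=1. Observed Y1=1, Y2=1.
  U0: none of the 3 fault types match ✗
  U1: none of the 3 fault types match ✗
  U2: none of the 3 fault types match ✗
  U3: stuck-at-1, inverted output ✓; others ✗
  U4: none of the 3 fault types match ✗
  U5: stuck-at-0, inverted output ✓; others ✗
  U6: stuck-at-0, inverted output ✓; others ✗
  U7: stuck-at-1, inverted output ✓; others ✗
  U8: none of the 3 fault types match ✗
  U9: none of the 3 fault types match ✗
Consistent faults: {U3 stuck-at-1, U3 inverted output, U5 stuck-at-0, U5 inverted output, U6 stuck-at-0, U6 inverted output, U7 stuck-at-1, U7 inverted output} — 8 in all.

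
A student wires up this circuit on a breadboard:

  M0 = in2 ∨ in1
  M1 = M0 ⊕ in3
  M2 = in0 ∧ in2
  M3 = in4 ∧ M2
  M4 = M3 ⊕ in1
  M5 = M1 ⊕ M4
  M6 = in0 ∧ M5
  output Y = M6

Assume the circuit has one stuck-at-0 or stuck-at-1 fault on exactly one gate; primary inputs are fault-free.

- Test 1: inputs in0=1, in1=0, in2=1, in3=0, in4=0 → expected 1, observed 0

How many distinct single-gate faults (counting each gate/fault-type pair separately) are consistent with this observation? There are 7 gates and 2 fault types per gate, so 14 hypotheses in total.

6

Fault-free: M0=1, M1=1, M2=1, M3=0, M4=0, M5=1, M6=1 → 1. Observed 0.
  M0 stuck-at-0: output 0 ✓
  M0 stuck-at-1: output 1 ✗
  M1 stuck-at-0: output 0 ✓
  M1 stuck-at-1: output 1 ✗
  M2 stuck-at-0: output 1 ✗
  M2 stuck-at-1: output 1 ✗
  M3 stuck-at-0: output 1 ✗
  M3 stuck-at-1: output 0 ✓
  M4 stuck-at-0: output 1 ✗
  M4 stuck-at-1: output 0 ✓
  M5 stuck-at-0: output 0 ✓
  M5 stuck-at-1: output 1 ✗
  M6 stuck-at-0: output 0 ✓
  M6 stuck-at-1: output 1 ✗
Consistent faults: {M0 stuck-at-0, M1 stuck-at-0, M3 stuck-at-1, M4 stuck-at-1, M5 stuck-at-0, M6 stuck-at-0} — 6 in all.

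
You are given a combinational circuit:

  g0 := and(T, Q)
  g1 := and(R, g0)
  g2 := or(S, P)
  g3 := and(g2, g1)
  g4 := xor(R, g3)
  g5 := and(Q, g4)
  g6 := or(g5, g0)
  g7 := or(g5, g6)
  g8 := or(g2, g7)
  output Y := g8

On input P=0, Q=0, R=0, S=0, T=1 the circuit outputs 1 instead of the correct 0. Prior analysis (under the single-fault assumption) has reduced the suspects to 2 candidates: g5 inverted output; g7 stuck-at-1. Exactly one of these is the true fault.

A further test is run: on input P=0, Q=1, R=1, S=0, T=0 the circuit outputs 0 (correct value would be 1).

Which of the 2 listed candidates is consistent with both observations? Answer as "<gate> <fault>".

g5 inverted output

Evaluate each candidate on input P=0, Q=1, R=1, S=0, T=0:
  g5 inverted output: g0=0, g1=0, g2=0, g3=0, g4=1, g5=0 [inverted output], g6=0, g7=0, g8=0 → 0 — matches
  g7 stuck-at-1: g0=0, g1=0, g2=0, g3=0, g4=1, g5=1, g6=1, g7=1 [stuck-at-1], g8=1 → 1 — eliminated
Only g5 inverted output reproduces the observed 0.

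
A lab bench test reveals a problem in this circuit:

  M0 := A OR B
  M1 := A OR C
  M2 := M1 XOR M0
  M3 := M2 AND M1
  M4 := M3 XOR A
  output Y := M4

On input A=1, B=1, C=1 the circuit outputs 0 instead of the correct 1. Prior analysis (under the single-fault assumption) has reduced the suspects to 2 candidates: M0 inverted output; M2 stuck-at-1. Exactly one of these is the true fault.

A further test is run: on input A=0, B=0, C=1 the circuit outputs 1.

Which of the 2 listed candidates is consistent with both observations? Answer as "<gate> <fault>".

M2 stuck-at-1

Evaluate each candidate on input A=0, B=0, C=1:
  M0 inverted output: M0=1 [inverted output], M1=1, M2=0, M3=0, M4=0 → 0 — eliminated
  M2 stuck-at-1: M0=0, M1=1, M2=1 [stuck-at-1], M3=1, M4=1 → 1 — matches
Only M2 stuck-at-1 reproduces the observed 1.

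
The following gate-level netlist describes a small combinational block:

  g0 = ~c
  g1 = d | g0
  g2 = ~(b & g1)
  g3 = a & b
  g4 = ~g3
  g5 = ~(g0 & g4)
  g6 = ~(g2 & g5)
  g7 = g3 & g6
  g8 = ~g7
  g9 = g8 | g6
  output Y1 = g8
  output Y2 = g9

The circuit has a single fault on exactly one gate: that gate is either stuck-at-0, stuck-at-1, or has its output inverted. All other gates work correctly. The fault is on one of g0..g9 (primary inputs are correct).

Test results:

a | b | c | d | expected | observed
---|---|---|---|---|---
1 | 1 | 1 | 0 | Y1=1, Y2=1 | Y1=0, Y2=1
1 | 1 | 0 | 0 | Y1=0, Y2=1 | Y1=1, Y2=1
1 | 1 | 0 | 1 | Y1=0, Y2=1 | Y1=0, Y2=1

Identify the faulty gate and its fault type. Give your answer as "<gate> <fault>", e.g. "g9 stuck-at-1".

Fault-free values for test 1 (a=1, b=1, c=1, d=0): g0=0, g1=0, g2=1, g3=1, g4=0, g5=1, g6=0, g7=0, g8=1, g9=1, giving Y1=1, Y2=1. Observed Y1=0, Y2=1.
Test 1: faults giving observed Y1=0, Y2=1 are {g0 stuck-at-1, g0 inverted output, g1 stuck-at-1, g1 inverted output, g2 stuck-at-0, g2 inverted output, g5 stuck-at-0, g5 inverted output, g6 stuck-at-1, g6 inverted output}.
Test 2 (a=1, b=1, c=0, d=0): fault-free g0=1, g1=1, g2=0, g3=1, g4=0, g5=1, g6=1, g7=1, g8=0, g9=1 → Y1=0, Y2=1; observed Y1=1, Y2=1. Eliminates g0 stuck-at-1, g1 stuck-at-1, g2 stuck-at-0, g5 stuck-at-0, g5 inverted output, g6 stuck-at-1.
Test 3 (a=1, b=1, c=0, d=1): fault-free g0=1, g1=1, g2=0, g3=1, g4=0, g5=1, g6=1, g7=1, g8=0, g9=1 → Y1=0, Y2=1; observed Y1=0, Y2=1. Eliminates g1 inverted output, g2 inverted output, g6 inverted output.
Only g0 inverted output is consistent with every test.

g0 inverted output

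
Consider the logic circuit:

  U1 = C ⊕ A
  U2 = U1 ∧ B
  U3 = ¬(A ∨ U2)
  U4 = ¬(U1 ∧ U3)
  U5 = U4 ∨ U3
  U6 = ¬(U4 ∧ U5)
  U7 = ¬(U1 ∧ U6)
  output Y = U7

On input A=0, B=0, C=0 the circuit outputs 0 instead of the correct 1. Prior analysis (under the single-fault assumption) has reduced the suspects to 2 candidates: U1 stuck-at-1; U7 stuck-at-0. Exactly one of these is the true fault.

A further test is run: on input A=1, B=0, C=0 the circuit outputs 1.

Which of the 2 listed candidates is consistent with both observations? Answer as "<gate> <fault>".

Evaluate each candidate on input A=1, B=0, C=0:
  U1 stuck-at-1: U1=1 [stuck-at-1], U2=0, U3=0, U4=1, U5=1, U6=0, U7=1 → 1 — matches
  U7 stuck-at-0: U1=1, U2=0, U3=0, U4=1, U5=1, U6=0, U7=0 [stuck-at-0] → 0 — eliminated
Only U1 stuck-at-1 reproduces the observed 1.

U1 stuck-at-1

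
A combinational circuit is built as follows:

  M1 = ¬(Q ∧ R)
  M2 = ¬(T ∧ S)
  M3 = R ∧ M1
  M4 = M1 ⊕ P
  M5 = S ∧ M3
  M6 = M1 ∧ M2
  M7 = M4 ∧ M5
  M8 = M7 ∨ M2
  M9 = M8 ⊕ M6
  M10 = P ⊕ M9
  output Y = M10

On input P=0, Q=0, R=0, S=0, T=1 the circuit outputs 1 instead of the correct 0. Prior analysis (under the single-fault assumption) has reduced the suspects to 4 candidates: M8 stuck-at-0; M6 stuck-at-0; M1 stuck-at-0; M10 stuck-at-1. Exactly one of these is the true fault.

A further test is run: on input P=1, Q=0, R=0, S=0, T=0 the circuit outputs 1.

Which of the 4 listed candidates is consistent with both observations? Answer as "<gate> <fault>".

Evaluate each candidate on input P=1, Q=0, R=0, S=0, T=0:
  M8 stuck-at-0: M1=1, M2=1, M3=0, M4=0, M5=0, M6=1, M7=0, M8=0 [stuck-at-0], M9=1, M10=0 → 0 — eliminated
  M6 stuck-at-0: M1=1, M2=1, M3=0, M4=0, M5=0, M6=0 [stuck-at-0], M7=0, M8=1, M9=1, M10=0 → 0 — eliminated
  M1 stuck-at-0: M1=0 [stuck-at-0], M2=1, M3=0, M4=1, M5=0, M6=0, M7=0, M8=1, M9=1, M10=0 → 0 — eliminated
  M10 stuck-at-1: M1=1, M2=1, M3=0, M4=0, M5=0, M6=1, M7=0, M8=1, M9=0, M10=1 [stuck-at-1] → 1 — matches
Only M10 stuck-at-1 reproduces the observed 1.

M10 stuck-at-1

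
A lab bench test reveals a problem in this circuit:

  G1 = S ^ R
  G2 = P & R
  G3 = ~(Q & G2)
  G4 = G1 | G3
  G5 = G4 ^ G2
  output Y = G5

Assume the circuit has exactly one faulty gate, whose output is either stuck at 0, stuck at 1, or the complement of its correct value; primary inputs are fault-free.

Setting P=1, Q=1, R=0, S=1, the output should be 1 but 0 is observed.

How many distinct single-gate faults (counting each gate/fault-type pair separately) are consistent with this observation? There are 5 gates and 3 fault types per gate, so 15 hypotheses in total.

6

Fault-free: G1=1, G2=0, G3=1, G4=1, G5=1 → 1. Observed 0.
  G1: none of the 3 fault types match ✗
  G2: stuck-at-1, inverted output ✓; others ✗
  G3: none of the 3 fault types match ✗
  G4: stuck-at-0, inverted output ✓; others ✗
  G5: stuck-at-0, inverted output ✓; others ✗
Consistent faults: {G2 stuck-at-1, G2 inverted output, G4 stuck-at-0, G4 inverted output, G5 stuck-at-0, G5 inverted output} — 6 in all.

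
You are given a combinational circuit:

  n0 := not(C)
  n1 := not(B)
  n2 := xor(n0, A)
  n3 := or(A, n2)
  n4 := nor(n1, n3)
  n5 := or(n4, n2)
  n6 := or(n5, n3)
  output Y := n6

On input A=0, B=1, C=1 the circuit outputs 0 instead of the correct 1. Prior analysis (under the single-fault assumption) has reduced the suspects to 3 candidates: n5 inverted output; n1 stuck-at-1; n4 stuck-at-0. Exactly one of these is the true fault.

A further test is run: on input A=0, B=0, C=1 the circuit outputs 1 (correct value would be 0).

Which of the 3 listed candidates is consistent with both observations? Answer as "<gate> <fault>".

Evaluate each candidate on input A=0, B=0, C=1:
  n5 inverted output: n0=0, n1=1, n2=0, n3=0, n4=0, n5=1 [inverted output], n6=1 → 1 — matches
  n1 stuck-at-1: n0=0, n1=1 [stuck-at-1], n2=0, n3=0, n4=0, n5=0, n6=0 → 0 — eliminated
  n4 stuck-at-0: n0=0, n1=1, n2=0, n3=0, n4=0 [stuck-at-0], n5=0, n6=0 → 0 — eliminated
Only n5 inverted output reproduces the observed 1.

n5 inverted output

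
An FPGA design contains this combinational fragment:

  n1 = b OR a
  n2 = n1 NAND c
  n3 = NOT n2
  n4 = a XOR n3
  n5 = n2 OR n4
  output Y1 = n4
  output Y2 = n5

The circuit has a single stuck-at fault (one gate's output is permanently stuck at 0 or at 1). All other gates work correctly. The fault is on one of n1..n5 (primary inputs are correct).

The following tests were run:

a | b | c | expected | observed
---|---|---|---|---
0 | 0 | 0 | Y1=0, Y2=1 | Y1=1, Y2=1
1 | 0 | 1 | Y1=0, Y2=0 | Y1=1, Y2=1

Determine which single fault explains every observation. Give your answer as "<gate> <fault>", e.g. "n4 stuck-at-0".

n4 stuck-at-1

Fault-free values for test 1 (a=0, b=0, c=0): n1=0, n2=1, n3=0, n4=0, n5=1, giving Y1=0, Y2=1. Observed Y1=1, Y2=1.
Test 1: faults giving observed Y1=1, Y2=1 are {n2 stuck-at-0, n3 stuck-at-1, n4 stuck-at-1}.
Test 2 (a=1, b=0, c=1): fault-free n1=1, n2=0, n3=1, n4=0, n5=0 → Y1=0, Y2=0; observed Y1=1, Y2=1. Eliminates n2 stuck-at-0, n3 stuck-at-1.
Only n4 stuck-at-1 is consistent with every test.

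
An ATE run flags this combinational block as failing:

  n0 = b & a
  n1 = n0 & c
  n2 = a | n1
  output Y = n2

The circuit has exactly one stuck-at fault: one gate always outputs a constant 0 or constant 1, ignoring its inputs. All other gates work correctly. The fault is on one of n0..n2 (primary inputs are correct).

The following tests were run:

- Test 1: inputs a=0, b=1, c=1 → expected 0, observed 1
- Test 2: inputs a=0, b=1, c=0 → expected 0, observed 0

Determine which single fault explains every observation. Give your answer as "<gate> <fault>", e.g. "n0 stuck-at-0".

n0 stuck-at-1

Fault-free values for test 1 (a=0, b=1, c=1): n0=0, n1=0, n2=0, giving Y=0. Observed 1.
Test 1: faults giving observed 1 are {n0 stuck-at-1, n1 stuck-at-1, n2 stuck-at-1}.
Test 2 (a=0, b=1, c=0): fault-free n0=0, n1=0, n2=0 → 0; observed 0. Eliminates n1 stuck-at-1, n2 stuck-at-1.
Only n0 stuck-at-1 is consistent with every test.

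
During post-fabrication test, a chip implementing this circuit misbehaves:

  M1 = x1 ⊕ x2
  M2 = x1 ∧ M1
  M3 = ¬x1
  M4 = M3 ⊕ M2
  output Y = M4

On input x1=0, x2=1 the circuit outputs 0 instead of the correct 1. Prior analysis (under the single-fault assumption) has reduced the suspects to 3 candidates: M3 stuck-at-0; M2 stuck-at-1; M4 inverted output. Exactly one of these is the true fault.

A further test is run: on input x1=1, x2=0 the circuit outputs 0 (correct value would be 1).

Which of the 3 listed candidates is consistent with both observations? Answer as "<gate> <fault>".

M4 inverted output

Evaluate each candidate on input x1=1, x2=0:
  M3 stuck-at-0: M1=1, M2=1, M3=0 [stuck-at-0], M4=1 → 1 — eliminated
  M2 stuck-at-1: M1=1, M2=1 [stuck-at-1], M3=0, M4=1 → 1 — eliminated
  M4 inverted output: M1=1, M2=1, M3=0, M4=0 [inverted output] → 0 — matches
Only M4 inverted output reproduces the observed 0.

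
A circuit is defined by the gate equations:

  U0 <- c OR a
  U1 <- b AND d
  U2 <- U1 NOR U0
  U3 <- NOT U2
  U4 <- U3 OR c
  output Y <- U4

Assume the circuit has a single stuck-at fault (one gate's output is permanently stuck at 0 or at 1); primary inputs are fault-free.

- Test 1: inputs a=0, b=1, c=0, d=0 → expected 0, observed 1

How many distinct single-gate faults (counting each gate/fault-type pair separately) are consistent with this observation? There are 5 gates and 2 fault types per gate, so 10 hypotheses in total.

Fault-free: U0=0, U1=0, U2=1, U3=0, U4=0 → 0. Observed 1.
  U0 stuck-at-0: output 0 ✗
  U0 stuck-at-1: output 1 ✓
  U1 stuck-at-0: output 0 ✗
  U1 stuck-at-1: output 1 ✓
  U2 stuck-at-0: output 1 ✓
  U2 stuck-at-1: output 0 ✗
  U3 stuck-at-0: output 0 ✗
  U3 stuck-at-1: output 1 ✓
  U4 stuck-at-0: output 0 ✗
  U4 stuck-at-1: output 1 ✓
Consistent faults: {U0 stuck-at-1, U1 stuck-at-1, U2 stuck-at-0, U3 stuck-at-1, U4 stuck-at-1} — 5 in all.

5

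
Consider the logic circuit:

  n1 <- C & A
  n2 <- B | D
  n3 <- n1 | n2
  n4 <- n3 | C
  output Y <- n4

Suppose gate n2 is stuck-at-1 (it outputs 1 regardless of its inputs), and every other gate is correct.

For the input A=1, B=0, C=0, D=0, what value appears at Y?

Propagate with n2 forced: n1=0, n2=1 [stuck-at-1], n3=1, n4=1.
So Y = 1. (Without the fault it would be 0.)

1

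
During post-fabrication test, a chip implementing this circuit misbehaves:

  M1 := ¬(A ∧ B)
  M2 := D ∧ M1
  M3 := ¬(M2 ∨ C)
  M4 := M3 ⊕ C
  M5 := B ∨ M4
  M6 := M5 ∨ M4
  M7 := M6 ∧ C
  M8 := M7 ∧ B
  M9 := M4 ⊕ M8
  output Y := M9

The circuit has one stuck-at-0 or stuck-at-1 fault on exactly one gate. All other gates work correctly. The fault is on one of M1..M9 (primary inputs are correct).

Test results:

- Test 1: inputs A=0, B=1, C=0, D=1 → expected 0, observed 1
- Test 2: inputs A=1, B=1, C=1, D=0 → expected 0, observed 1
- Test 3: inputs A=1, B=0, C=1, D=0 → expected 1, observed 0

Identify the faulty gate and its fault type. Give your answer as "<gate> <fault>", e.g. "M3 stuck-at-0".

Fault-free values for test 1 (A=0, B=1, C=0, D=1): M1=1, M2=1, M3=0, M4=0, M5=1, M6=1, M7=0, M8=0, M9=0, giving Y=0. Observed 1.
Test 1: faults giving observed 1 are {M1 stuck-at-0, M2 stuck-at-0, M3 stuck-at-1, M4 stuck-at-1, M7 stuck-at-1, M8 stuck-at-1, M9 stuck-at-1}.
Test 2 (A=1, B=1, C=1, D=0): fault-free M1=0, M2=0, M3=0, M4=1, M5=1, M6=1, M7=1, M8=1, M9=0 → 0; observed 1. Eliminates M1 stuck-at-0, M2 stuck-at-0, M4 stuck-at-1, M7 stuck-at-1, M8 stuck-at-1.
Test 3 (A=1, B=0, C=1, D=0): fault-free M1=1, M2=0, M3=0, M4=1, M5=1, M6=1, M7=1, M8=0, M9=1 → 1; observed 0. Eliminates M9 stuck-at-1.
Only M3 stuck-at-1 is consistent with every test.

M3 stuck-at-1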